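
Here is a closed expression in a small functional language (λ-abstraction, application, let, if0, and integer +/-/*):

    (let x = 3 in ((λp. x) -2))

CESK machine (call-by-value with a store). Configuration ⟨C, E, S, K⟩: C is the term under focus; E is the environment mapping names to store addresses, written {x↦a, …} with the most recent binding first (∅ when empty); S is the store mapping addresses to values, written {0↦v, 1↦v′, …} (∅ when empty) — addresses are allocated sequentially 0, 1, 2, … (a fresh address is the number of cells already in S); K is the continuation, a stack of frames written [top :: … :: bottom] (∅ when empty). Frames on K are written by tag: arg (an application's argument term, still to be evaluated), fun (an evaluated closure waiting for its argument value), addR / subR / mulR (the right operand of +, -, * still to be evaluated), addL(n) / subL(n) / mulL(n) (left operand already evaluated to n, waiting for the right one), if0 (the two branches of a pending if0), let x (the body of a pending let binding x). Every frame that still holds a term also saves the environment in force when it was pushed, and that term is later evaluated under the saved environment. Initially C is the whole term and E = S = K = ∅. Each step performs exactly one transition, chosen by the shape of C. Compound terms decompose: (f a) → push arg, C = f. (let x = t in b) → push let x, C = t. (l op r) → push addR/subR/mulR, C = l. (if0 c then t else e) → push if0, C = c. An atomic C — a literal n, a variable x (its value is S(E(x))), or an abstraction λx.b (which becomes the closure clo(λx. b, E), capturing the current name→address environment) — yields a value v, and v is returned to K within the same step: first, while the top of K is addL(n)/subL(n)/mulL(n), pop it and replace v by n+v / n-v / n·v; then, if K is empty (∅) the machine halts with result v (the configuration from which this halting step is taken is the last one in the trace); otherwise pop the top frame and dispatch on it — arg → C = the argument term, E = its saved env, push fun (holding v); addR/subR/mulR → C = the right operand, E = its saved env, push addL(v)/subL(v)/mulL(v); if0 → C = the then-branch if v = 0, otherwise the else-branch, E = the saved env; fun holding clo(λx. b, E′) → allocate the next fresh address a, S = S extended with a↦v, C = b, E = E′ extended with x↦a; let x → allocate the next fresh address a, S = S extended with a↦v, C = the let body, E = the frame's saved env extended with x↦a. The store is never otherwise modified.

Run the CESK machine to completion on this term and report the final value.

Answer: 3

Machine steps:
step 0: <C=(let x = 3 in ((λp. x) -2)), E=∅, S=∅, K=∅>
step 1: <C=3, E=∅, S=∅, K=[let x]>
step 2: <C=((λp. x) -2), E={x↦0}, S={0↦3}, K=∅>
step 3: <C=(λp. x), E={x↦0}, S={0↦3}, K=[arg]>
step 4: <C=-2, E={x↦0}, S={0↦3}, K=[fun]>
step 5: <C=x, E={p↦1, x↦0}, S={0↦3, 1↦-2}, K=∅>
→ final value 3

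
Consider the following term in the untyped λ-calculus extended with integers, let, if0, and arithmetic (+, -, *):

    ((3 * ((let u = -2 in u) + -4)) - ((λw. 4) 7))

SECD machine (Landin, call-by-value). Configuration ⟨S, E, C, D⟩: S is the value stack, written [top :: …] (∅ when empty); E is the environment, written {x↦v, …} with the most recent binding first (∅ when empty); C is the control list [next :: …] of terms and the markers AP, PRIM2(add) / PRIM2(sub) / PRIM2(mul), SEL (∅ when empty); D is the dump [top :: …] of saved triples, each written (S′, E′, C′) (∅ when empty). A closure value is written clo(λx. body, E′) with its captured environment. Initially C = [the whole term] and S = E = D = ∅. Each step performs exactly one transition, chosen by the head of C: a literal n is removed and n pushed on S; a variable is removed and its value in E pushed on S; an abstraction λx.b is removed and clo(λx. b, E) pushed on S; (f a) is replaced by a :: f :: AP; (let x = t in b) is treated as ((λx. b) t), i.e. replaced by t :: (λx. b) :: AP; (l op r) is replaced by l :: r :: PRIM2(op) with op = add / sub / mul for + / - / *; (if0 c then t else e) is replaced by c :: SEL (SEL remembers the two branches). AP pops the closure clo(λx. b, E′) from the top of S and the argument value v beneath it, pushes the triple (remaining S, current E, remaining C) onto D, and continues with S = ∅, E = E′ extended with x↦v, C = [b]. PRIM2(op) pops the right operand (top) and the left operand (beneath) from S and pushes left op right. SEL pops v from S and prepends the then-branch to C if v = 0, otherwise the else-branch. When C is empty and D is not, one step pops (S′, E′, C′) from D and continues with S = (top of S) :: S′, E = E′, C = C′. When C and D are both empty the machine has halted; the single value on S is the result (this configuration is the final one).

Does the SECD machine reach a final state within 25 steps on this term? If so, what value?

t=0: ⟨S=∅; E=∅; C=[((3 * ((let u = -2 in u) + -4)) - ((λw. 4) 7))]; D=∅⟩
t=1: ⟨S=∅; E=∅; C=[(3 * ((let u = -2 in u) + -4)) :: ((λw. 4) 7) :: PRIM2(sub)]; D=∅⟩
t=2: ⟨S=∅; E=∅; C=[3 :: ((let u = -2 in u) + -4) :: PRIM2(mul) :: ((λw. 4) 7) :: PRIM2(sub)]; D=∅⟩
t=3: ⟨S=[3]; E=∅; C=[((let u = -2 in u) + -4) :: PRIM2(mul) :: ((λw. 4) 7) :: PRIM2(sub)]; D=∅⟩
t=4: ⟨S=[3]; E=∅; C=[(let u = -2 in u) :: -4 :: PRIM2(add) :: PRIM2(mul) :: ((λw. 4) 7) :: PRIM2(sub)]; D=∅⟩
t=5: ⟨S=[3]; E=∅; C=[-2 :: (λu. u) :: AP :: -4 :: PRIM2(add) :: PRIM2(mul) :: ((λw. 4) 7) :: PRIM2(sub)]; D=∅⟩
t=6: ⟨S=[-2 :: 3]; E=∅; C=[(λu. u) :: AP :: -4 :: PRIM2(add) :: PRIM2(mul) :: ((λw. 4) 7) :: PRIM2(sub)]; D=∅⟩
t=7: ⟨S=[clo(λu. u, ∅) :: -2 :: 3]; E=∅; C=[AP :: -4 :: PRIM2(add) :: PRIM2(mul) :: ((λw. 4) 7) :: PRIM2(sub)]; D=∅⟩
t=8: ⟨S=∅; E={u↦-2}; C=[u]; D=[([3], ∅, [-4 :: PRIM2(add) :: PRIM2(mul) :: ((λw. 4) 7) :: PRIM2(sub)])]⟩
t=9: ⟨S=[-2]; E={u↦-2}; C=∅; D=[([3], ∅, [-4 :: PRIM2(add) :: PRIM2(mul) :: ((λw. 4) 7) :: PRIM2(sub)])]⟩
t=10: ⟨S=[-2 :: 3]; E=∅; C=[-4 :: PRIM2(add) :: PRIM2(mul) :: ((λw. 4) 7) :: PRIM2(sub)]; D=∅⟩
t=11: ⟨S=[-4 :: -2 :: 3]; E=∅; C=[PRIM2(add) :: PRIM2(mul) :: ((λw. 4) 7) :: PRIM2(sub)]; D=∅⟩
t=12: ⟨S=[-6 :: 3]; E=∅; C=[PRIM2(mul) :: ((λw. 4) 7) :: PRIM2(sub)]; D=∅⟩
t=13: ⟨S=[-18]; E=∅; C=[((λw. 4) 7) :: PRIM2(sub)]; D=∅⟩
t=14: ⟨S=[-18]; E=∅; C=[7 :: (λw. 4) :: AP :: PRIM2(sub)]; D=∅⟩
t=15: ⟨S=[7 :: -18]; E=∅; C=[(λw. 4) :: AP :: PRIM2(sub)]; D=∅⟩
t=16: ⟨S=[clo(λw. 4, ∅) :: 7 :: -18]; E=∅; C=[AP :: PRIM2(sub)]; D=∅⟩
t=17: ⟨S=∅; E={w↦7}; C=[4]; D=[([-18], ∅, [PRIM2(sub)])]⟩
t=18: ⟨S=[4]; E={w↦7}; C=∅; D=[([-18], ∅, [PRIM2(sub)])]⟩
t=19: ⟨S=[4 :: -18]; E=∅; C=[PRIM2(sub)]; D=∅⟩
t=20: ⟨S=[-22]; E=∅; C=∅; D=∅⟩
→ final value -22

Answer: -22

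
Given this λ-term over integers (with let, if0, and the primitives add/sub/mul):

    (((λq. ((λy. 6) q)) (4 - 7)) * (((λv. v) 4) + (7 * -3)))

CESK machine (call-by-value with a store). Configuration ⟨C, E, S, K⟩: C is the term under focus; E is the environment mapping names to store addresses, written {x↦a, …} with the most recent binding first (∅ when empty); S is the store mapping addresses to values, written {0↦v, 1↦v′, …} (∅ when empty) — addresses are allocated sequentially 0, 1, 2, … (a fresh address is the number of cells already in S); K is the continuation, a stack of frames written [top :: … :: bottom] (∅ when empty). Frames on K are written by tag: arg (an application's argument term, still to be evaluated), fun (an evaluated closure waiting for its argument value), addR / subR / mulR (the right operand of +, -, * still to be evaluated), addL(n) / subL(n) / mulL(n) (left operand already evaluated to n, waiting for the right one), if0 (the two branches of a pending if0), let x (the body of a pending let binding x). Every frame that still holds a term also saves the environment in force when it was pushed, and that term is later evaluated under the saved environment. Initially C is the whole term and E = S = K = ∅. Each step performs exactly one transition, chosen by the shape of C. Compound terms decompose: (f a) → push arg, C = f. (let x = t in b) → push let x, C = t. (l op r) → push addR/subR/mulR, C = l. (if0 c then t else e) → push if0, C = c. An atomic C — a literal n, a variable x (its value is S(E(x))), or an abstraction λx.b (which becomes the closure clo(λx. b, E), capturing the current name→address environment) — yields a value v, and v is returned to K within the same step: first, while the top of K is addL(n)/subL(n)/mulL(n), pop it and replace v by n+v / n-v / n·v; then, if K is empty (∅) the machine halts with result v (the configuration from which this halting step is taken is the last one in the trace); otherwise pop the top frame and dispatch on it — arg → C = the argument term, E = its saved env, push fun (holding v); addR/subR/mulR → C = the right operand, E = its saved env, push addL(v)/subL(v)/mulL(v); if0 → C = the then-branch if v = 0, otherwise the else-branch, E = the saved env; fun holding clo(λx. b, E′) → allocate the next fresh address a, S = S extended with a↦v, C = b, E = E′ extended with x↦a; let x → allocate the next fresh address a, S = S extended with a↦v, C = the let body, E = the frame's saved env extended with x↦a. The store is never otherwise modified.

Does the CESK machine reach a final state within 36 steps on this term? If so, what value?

Answer: -102

Execution trace:
t=0: ⟨C=(((λq. ((λy. 6) q)) (4 - 7)) * (((λv. v) 4) + (7 * -3))); E=∅; S=∅; K=∅⟩
t=1: ⟨C=((λq. ((λy. 6) q)) (4 - 7)); E=∅; S=∅; K=[mulR]⟩
t=2: ⟨C=(λq. ((λy. 6) q)); E=∅; S=∅; K=[arg :: mulR]⟩
t=3: ⟨C=(4 - 7); E=∅; S=∅; K=[fun :: mulR]⟩
t=4: ⟨C=4; E=∅; S=∅; K=[subR :: fun :: mulR]⟩
t=5: ⟨C=7; E=∅; S=∅; K=[subL(4) :: fun :: mulR]⟩
t=6: ⟨C=((λy. 6) q); E={q↦0}; S={0↦-3}; K=[mulR]⟩
t=7: ⟨C=(λy. 6); E={q↦0}; S={0↦-3}; K=[arg :: mulR]⟩
t=8: ⟨C=q; E={q↦0}; S={0↦-3}; K=[fun :: mulR]⟩
t=9: ⟨C=6; E={y↦1, q↦0}; S={0↦-3, 1↦-3}; K=[mulR]⟩
t=10: ⟨C=(((λv. v) 4) + (7 * -3)); E=∅; S={0↦-3, 1↦-3}; K=[mulL(6)]⟩
t=11: ⟨C=((λv. v) 4); E=∅; S={0↦-3, 1↦-3}; K=[addR :: mulL(6)]⟩
t=12: ⟨C=(λv. v); E=∅; S={0↦-3, 1↦-3}; K=[arg :: addR :: mulL(6)]⟩
t=13: ⟨C=4; E=∅; S={0↦-3, 1↦-3}; K=[fun :: addR :: mulL(6)]⟩
t=14: ⟨C=v; E={v↦2}; S={0↦-3, 1↦-3, 2↦4}; K=[addR :: mulL(6)]⟩
t=15: ⟨C=(7 * -3); E=∅; S={0↦-3, 1↦-3, 2↦4}; K=[addL(4) :: mulL(6)]⟩
t=16: ⟨C=7; E=∅; S={0↦-3, 1↦-3, 2↦4}; K=[mulR :: addL(4) :: mulL(6)]⟩
t=17: ⟨C=-3; E=∅; S={0↦-3, 1↦-3, 2↦4}; K=[mulL(7) :: addL(4) :: mulL(6)]⟩
→ final value -102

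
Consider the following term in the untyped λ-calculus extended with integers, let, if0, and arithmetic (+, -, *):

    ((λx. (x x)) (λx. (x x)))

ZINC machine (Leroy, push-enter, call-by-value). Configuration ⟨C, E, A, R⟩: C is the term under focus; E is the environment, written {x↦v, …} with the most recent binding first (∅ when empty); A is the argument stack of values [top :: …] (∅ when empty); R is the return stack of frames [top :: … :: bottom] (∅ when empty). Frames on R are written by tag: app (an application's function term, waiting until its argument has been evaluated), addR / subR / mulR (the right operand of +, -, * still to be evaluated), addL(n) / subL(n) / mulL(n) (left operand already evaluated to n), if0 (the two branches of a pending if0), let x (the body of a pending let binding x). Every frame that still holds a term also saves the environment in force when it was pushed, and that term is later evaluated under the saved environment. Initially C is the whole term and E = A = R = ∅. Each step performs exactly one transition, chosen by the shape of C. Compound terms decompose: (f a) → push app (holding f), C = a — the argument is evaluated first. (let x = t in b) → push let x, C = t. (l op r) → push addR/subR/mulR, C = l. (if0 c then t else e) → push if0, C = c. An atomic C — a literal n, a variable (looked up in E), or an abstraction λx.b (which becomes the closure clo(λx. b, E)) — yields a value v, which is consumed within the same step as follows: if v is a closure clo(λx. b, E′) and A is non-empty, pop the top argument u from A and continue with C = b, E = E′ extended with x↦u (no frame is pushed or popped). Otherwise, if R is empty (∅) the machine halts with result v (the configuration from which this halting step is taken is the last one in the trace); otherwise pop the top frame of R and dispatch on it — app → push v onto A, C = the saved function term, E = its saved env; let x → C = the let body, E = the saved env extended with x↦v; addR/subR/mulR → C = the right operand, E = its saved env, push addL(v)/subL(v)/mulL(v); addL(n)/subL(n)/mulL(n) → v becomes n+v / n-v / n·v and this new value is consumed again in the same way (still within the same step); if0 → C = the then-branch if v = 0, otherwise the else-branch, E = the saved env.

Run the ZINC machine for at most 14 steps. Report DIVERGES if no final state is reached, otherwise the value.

Answer: DIVERGES (no final state within 14 steps)

Derivation:
[0] [C=((λx. (x x)) (λx. (x x))) | E=∅ | A=∅ | R=∅]
[1] [C=(λx. (x x)) | E=∅ | A=∅ | R=[app]]
[2] [C=(λx. (x x)) | E=∅ | A=[clo(λx. (x x), ∅)] | R=∅]
[3] [C=(x x) | E={x↦clo(λx. (x x), ∅)} | A=∅ | R=∅]
[4] [C=x | E={x↦clo(λx. (x x), ∅)} | A=∅ | R=[app]]
[5] [C=x | E={x↦clo(λx. (x x), ∅)} | A=[clo(λx. (x x), ∅)] | R=∅]
… configuration repeats with period 3 (steps 3–5 recur indefinitely) …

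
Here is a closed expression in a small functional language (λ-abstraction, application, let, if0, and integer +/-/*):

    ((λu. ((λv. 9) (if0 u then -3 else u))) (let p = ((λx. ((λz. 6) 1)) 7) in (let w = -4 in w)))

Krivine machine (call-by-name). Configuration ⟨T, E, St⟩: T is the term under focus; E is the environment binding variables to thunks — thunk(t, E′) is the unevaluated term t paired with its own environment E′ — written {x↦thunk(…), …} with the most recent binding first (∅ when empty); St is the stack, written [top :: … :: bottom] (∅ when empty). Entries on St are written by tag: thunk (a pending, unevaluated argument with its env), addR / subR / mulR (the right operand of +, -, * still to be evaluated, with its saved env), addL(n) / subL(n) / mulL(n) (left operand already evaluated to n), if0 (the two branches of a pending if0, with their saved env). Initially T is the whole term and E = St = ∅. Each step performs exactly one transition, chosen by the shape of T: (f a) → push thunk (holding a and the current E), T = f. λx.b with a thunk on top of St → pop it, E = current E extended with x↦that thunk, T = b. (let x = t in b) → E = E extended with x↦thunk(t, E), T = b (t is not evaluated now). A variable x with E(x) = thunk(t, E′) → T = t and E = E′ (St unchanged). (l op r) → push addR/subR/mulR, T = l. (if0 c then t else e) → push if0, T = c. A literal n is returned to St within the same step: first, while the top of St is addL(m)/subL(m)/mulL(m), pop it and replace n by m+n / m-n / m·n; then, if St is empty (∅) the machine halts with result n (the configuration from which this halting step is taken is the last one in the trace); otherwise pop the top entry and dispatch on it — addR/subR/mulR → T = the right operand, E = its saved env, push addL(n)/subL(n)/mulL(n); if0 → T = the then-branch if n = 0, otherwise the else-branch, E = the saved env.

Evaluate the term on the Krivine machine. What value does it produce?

step 0: [T=((λu. ((λv. 9) (if0 u then -3 else u))) (let p = ((λx. ((λz. 6) 1)) 7) in (let w = -4 in w))) | E=∅ | St=∅]
step 1: [T=(λu. ((λv. 9) (if0 u then -3 else u))) | E=∅ | St=[thunk]]
step 2: [T=((λv. 9) (if0 u then -3 else u)) | E={u↦thunk((let p = ((λx. ((λz. 6) 1)) 7) in (let w = -4 in w)), ∅)} | St=∅]
step 3: [T=(λv. 9) | E={u↦thunk((let p = ((λx. ((λz. 6) 1)) 7) in (let w = -4 in w)), ∅)} | St=[thunk]]
step 4: [T=9 | E={v↦thunk((if0 u then -3 else u), {u↦thunk((let p = ((λx. ((λz. 6) 1)) 7) in (let w = -4 in w)), ∅)}), u↦thunk((let p = ((λx. ((λz. 6) 1)) 7) in (let w = -4 in w)), ∅)} | St=∅]
→ final value 9

Answer: 9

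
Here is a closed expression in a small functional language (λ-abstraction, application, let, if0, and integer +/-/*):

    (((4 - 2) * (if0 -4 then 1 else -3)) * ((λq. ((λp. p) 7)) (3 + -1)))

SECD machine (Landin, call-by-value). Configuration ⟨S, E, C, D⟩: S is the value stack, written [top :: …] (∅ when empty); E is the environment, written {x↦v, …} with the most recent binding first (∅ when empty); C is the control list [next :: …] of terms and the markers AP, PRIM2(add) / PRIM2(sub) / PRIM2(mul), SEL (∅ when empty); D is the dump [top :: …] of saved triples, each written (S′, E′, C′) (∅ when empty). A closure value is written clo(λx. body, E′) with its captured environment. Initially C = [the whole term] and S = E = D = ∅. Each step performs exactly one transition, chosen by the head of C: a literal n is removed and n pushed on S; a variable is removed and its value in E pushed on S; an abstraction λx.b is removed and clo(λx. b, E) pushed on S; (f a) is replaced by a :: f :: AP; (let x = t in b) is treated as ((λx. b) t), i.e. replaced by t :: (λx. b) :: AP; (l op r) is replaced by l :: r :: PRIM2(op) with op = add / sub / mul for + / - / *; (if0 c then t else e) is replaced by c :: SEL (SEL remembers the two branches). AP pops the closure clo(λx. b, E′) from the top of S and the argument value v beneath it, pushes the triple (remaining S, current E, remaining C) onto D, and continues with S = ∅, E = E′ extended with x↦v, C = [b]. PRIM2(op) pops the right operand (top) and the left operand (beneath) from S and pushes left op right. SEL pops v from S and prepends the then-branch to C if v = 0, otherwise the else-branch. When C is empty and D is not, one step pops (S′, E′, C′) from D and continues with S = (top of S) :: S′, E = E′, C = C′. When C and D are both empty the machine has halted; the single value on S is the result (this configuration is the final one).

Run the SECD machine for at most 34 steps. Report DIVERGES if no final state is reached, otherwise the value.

Answer: -42

Machine steps:
[0] [S=∅ | E=∅ | C=[(((4 - 2) * (if0 -4 then 1 else -3)) * ((λq. ((λp. p) 7)) (3 + -1)))] | D=∅]
[1] [S=∅ | E=∅ | C=[((4 - 2) * (if0 -4 then 1 else -3)) :: ((λq. ((λp. p) 7)) (3 + -1)) :: PRIM2(mul)] | D=∅]
[2] [S=∅ | E=∅ | C=[(4 - 2) :: (if0 -4 then 1 else -3) :: PRIM2(mul) :: ((λq. ((λp. p) 7)) (3 + -1)) :: PRIM2(mul)] | D=∅]
[3] [S=∅ | E=∅ | C=[4 :: 2 :: PRIM2(sub) :: (if0 -4 then 1 else -3) :: PRIM2(mul) :: ((λq. ((λp. p) 7)) (3 + -1)) :: PRIM2(mul)] | D=∅]
[4] [S=[4] | E=∅ | C=[2 :: PRIM2(sub) :: (if0 -4 then 1 else -3) :: PRIM2(mul) :: ((λq. ((λp. p) 7)) (3 + -1)) :: PRIM2(mul)] | D=∅]
[5] [S=[2 :: 4] | E=∅ | C=[PRIM2(sub) :: (if0 -4 then 1 else -3) :: PRIM2(mul) :: ((λq. ((λp. p) 7)) (3 + -1)) :: PRIM2(mul)] | D=∅]
[6] [S=[2] | E=∅ | C=[(if0 -4 then 1 else -3) :: PRIM2(mul) :: ((λq. ((λp. p) 7)) (3 + -1)) :: PRIM2(mul)] | D=∅]
[7] [S=[2] | E=∅ | C=[-4 :: SEL :: PRIM2(mul) :: ((λq. ((λp. p) 7)) (3 + -1)) :: PRIM2(mul)] | D=∅]
[8] [S=[-4 :: 2] | E=∅ | C=[SEL :: PRIM2(mul) :: ((λq. ((λp. p) 7)) (3 + -1)) :: PRIM2(mul)] | D=∅]
[9] [S=[2] | E=∅ | C=[-3 :: PRIM2(mul) :: ((λq. ((λp. p) 7)) (3 + -1)) :: PRIM2(mul)] | D=∅]
[10] [S=[-3 :: 2] | E=∅ | C=[PRIM2(mul) :: ((λq. ((λp. p) 7)) (3 + -1)) :: PRIM2(mul)] | D=∅]
[11] [S=[-6] | E=∅ | C=[((λq. ((λp. p) 7)) (3 + -1)) :: PRIM2(mul)] | D=∅]
[12] [S=[-6] | E=∅ | C=[(3 + -1) :: (λq. ((λp. p) 7)) :: AP :: PRIM2(mul)] | D=∅]
[13] [S=[-6] | E=∅ | C=[3 :: -1 :: PRIM2(add) :: (λq. ((λp. p) 7)) :: AP :: PRIM2(mul)] | D=∅]
[14] [S=[3 :: -6] | E=∅ | C=[-1 :: PRIM2(add) :: (λq. ((λp. p) 7)) :: AP :: PRIM2(mul)] | D=∅]
[15] [S=[-1 :: 3 :: -6] | E=∅ | C=[PRIM2(add) :: (λq. ((λp. p) 7)) :: AP :: PRIM2(mul)] | D=∅]
[16] [S=[2 :: -6] | E=∅ | C=[(λq. ((λp. p) 7)) :: AP :: PRIM2(mul)] | D=∅]
[17] [S=[clo(λq. ((λp. p) 7), ∅) :: 2 :: -6] | E=∅ | C=[AP :: PRIM2(mul)] | D=∅]
[18] [S=∅ | E={q↦2} | C=[((λp. p) 7)] | D=[([-6], ∅, [PRIM2(mul)])]]
[19] [S=∅ | E={q↦2} | C=[7 :: (λp. p) :: AP] | D=[([-6], ∅, [PRIM2(mul)])]]
[20] [S=[7] | E={q↦2} | C=[(λp. p) :: AP] | D=[([-6], ∅, [PRIM2(mul)])]]
[21] [S=[clo(λp. p, {q↦2}) :: 7] | E={q↦2} | C=[AP] | D=[([-6], ∅, [PRIM2(mul)])]]
[22] [S=∅ | E={p↦7, q↦2} | C=[p] | D=[(∅, {q↦2}, ∅) :: ([-6], ∅, [PRIM2(mul)])]]
[23] [S=[7] | E={p↦7, q↦2} | C=∅ | D=[(∅, {q↦2}, ∅) :: ([-6], ∅, [PRIM2(mul)])]]
[24] [S=[7] | E={q↦2} | C=∅ | D=[([-6], ∅, [PRIM2(mul)])]]
[25] [S=[7 :: -6] | E=∅ | C=[PRIM2(mul)] | D=∅]
[26] [S=[-42] | E=∅ | C=∅ | D=∅]
→ final value -42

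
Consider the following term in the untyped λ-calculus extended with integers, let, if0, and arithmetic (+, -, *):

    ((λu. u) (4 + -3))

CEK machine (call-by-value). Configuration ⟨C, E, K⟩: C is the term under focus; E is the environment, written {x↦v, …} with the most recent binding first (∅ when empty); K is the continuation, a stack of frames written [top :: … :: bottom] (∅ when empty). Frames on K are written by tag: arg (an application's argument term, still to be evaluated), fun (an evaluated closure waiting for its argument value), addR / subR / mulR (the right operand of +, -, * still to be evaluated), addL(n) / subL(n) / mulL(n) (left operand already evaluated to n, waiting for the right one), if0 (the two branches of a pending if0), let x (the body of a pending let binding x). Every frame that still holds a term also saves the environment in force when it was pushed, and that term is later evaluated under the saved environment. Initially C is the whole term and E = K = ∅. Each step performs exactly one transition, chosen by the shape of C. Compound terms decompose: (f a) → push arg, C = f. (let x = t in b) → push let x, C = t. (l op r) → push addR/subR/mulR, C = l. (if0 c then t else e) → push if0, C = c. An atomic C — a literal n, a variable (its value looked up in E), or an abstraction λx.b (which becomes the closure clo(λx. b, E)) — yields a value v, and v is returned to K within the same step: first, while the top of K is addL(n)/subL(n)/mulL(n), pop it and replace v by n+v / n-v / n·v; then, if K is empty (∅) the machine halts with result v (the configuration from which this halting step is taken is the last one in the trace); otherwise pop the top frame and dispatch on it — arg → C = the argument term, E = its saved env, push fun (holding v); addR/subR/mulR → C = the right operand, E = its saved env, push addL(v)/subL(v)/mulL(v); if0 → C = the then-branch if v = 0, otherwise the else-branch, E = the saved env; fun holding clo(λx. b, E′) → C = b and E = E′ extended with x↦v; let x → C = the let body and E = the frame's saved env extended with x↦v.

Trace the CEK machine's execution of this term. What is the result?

Answer: 1

Derivation:
0. [C=((λu. u) (4 + -3)) | E=∅ | K=∅]
1. [C=(λu. u) | E=∅ | K=[arg]]
2. [C=(4 + -3) | E=∅ | K=[fun]]
3. [C=4 | E=∅ | K=[addR :: fun]]
4. [C=-3 | E=∅ | K=[addL(4) :: fun]]
5. [C=u | E={u↦1} | K=∅]
→ final value 1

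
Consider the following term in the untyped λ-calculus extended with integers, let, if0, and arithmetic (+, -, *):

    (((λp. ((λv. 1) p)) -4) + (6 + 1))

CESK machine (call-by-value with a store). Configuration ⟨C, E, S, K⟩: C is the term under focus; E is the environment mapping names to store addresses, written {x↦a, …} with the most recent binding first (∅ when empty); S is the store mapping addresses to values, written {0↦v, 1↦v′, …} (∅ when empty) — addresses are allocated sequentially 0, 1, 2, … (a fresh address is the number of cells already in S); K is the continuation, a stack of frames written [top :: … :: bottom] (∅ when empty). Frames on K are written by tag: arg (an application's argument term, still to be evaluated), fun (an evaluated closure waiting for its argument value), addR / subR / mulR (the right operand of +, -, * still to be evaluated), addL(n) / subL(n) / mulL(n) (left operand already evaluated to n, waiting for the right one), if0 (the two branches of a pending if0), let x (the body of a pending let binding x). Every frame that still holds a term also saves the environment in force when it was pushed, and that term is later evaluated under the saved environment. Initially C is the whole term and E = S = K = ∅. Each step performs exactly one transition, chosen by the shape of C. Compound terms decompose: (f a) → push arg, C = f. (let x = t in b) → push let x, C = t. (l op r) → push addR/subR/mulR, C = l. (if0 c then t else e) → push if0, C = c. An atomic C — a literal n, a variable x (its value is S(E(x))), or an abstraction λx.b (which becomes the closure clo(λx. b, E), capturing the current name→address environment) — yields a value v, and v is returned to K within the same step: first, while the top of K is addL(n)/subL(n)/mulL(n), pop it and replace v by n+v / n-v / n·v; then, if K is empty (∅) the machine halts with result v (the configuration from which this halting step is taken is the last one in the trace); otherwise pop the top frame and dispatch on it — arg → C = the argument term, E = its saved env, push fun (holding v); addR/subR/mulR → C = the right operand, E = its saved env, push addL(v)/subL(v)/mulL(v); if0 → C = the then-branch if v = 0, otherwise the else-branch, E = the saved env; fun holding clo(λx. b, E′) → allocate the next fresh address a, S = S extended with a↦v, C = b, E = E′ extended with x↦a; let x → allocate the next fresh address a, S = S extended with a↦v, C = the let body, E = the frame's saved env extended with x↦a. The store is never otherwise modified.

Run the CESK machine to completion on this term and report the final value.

[0] <C=(((λp. ((λv. 1) p)) -4) + (6 + 1)), E=∅, S=∅, K=∅>
[1] <C=((λp. ((λv. 1) p)) -4), E=∅, S=∅, K=[addR]>
[2] <C=(λp. ((λv. 1) p)), E=∅, S=∅, K=[arg :: addR]>
[3] <C=-4, E=∅, S=∅, K=[fun :: addR]>
[4] <C=((λv. 1) p), E={p↦0}, S={0↦-4}, K=[addR]>
[5] <C=(λv. 1), E={p↦0}, S={0↦-4}, K=[arg :: addR]>
[6] <C=p, E={p↦0}, S={0↦-4}, K=[fun :: addR]>
[7] <C=1, E={v↦1, p↦0}, S={0↦-4, 1↦-4}, K=[addR]>
[8] <C=(6 + 1), E=∅, S={0↦-4, 1↦-4}, K=[addL(1)]>
[9] <C=6, E=∅, S={0↦-4, 1↦-4}, K=[addR :: addL(1)]>
[10] <C=1, E=∅, S={0↦-4, 1↦-4}, K=[addL(6) :: addL(1)]>
→ final value 8

Answer: 8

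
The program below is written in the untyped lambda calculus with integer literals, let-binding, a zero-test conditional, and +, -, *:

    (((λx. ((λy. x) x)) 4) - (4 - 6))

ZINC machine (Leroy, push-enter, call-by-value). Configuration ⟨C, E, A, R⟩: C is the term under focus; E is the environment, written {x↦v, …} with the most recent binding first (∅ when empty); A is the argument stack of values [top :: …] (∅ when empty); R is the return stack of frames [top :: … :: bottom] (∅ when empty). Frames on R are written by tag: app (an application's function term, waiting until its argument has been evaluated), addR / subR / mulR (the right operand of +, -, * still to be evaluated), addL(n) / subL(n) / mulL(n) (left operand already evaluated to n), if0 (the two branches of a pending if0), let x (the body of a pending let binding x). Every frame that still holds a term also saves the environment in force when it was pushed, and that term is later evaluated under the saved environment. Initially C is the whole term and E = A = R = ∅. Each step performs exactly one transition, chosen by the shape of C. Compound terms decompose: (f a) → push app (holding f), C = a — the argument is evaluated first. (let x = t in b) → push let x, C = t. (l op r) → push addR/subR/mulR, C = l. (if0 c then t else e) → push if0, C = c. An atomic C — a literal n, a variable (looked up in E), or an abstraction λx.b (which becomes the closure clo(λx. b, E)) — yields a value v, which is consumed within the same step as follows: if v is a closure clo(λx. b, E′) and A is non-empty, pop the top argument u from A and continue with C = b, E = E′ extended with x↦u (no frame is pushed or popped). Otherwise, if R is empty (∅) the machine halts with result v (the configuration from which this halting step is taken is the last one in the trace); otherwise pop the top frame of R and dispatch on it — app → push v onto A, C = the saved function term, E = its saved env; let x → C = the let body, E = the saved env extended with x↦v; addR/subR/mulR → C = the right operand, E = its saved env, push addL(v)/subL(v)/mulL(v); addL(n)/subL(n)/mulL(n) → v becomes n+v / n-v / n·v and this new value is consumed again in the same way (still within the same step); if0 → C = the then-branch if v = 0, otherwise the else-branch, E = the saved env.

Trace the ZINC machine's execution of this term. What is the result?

[0] <C=(((λx. ((λy. x) x)) 4) - (4 - 6)), E=∅, A=∅, R=∅>
[1] <C=((λx. ((λy. x) x)) 4), E=∅, A=∅, R=[subR]>
[2] <C=4, E=∅, A=∅, R=[app :: subR]>
[3] <C=(λx. ((λy. x) x)), E=∅, A=[4], R=[subR]>
[4] <C=((λy. x) x), E={x↦4}, A=∅, R=[subR]>
[5] <C=x, E={x↦4}, A=∅, R=[app :: subR]>
[6] <C=(λy. x), E={x↦4}, A=[4], R=[subR]>
[7] <C=x, E={y↦4, x↦4}, A=∅, R=[subR]>
[8] <C=(4 - 6), E=∅, A=∅, R=[subL(4)]>
[9] <C=4, E=∅, A=∅, R=[subR :: subL(4)]>
[10] <C=6, E=∅, A=∅, R=[subL(4) :: subL(4)]>
→ final value 6

Answer: 6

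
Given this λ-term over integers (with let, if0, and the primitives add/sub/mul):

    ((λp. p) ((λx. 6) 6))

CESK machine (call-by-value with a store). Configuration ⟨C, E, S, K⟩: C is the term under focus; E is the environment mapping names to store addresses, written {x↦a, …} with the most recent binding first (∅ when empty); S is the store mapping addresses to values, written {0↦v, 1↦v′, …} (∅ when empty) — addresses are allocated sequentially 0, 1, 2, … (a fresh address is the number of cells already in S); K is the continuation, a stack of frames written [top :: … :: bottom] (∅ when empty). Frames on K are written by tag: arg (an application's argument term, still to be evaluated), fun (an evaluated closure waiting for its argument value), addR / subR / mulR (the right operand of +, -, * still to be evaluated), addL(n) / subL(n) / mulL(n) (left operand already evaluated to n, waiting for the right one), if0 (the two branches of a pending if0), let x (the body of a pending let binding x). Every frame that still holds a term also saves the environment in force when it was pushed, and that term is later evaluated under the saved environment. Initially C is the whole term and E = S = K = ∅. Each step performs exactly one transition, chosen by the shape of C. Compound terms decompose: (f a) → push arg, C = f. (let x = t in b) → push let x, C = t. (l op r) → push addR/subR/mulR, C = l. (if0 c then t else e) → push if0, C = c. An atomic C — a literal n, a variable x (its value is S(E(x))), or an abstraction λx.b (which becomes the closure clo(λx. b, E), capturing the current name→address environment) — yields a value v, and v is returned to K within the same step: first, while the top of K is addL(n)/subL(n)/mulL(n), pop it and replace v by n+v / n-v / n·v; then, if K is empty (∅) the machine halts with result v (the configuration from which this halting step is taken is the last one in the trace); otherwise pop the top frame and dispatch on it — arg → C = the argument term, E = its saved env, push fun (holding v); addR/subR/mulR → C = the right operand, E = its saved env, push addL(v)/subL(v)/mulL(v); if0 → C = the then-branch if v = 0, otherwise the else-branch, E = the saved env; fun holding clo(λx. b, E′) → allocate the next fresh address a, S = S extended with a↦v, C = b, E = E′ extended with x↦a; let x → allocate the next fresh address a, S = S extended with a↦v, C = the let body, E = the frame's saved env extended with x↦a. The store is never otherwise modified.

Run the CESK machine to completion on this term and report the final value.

Answer: 6

Derivation:
[0] <C=((λp. p) ((λx. 6) 6)), E=∅, S=∅, K=∅>
[1] <C=(λp. p), E=∅, S=∅, K=[arg]>
[2] <C=((λx. 6) 6), E=∅, S=∅, K=[fun]>
[3] <C=(λx. 6), E=∅, S=∅, K=[arg :: fun]>
[4] <C=6, E=∅, S=∅, K=[fun :: fun]>
[5] <C=6, E={x↦0}, S={0↦6}, K=[fun]>
[6] <C=p, E={p↦1}, S={0↦6, 1↦6}, K=∅>
→ final value 6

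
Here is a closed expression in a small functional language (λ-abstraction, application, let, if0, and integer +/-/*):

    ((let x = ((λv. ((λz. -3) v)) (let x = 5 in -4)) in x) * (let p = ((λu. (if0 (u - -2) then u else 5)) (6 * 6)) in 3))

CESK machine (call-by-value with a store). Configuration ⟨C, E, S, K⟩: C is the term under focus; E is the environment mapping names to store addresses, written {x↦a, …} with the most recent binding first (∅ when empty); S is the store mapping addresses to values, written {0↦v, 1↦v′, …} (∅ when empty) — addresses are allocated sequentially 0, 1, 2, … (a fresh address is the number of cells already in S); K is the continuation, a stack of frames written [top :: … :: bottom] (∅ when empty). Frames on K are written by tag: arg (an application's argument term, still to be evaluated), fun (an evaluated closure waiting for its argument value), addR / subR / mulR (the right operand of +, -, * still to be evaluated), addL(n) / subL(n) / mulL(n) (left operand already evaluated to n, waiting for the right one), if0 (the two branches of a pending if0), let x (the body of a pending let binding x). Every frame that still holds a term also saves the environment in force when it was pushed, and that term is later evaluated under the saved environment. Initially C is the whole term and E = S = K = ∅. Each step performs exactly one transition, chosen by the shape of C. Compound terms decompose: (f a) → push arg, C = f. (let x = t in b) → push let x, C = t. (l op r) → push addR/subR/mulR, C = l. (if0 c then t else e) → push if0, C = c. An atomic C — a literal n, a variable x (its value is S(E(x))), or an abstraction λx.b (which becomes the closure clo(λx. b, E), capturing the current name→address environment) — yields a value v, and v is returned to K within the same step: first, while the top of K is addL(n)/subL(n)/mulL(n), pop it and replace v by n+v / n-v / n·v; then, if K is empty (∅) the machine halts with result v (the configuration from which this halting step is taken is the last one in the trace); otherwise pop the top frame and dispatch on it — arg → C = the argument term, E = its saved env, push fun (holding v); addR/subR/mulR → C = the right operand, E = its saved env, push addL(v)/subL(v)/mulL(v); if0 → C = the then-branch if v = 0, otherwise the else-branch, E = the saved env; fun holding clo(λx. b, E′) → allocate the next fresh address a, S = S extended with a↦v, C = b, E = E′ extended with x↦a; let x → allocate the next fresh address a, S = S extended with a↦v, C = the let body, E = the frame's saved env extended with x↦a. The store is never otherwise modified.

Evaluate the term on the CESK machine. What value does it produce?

[0] <C=((let x = ((λv. ((λz. -3) v)) (let x = 5 in -4)) in x) * (let p = ((λu. (if0 (u - -2) then u else 5)) (6 * 6)) in 3)), E=∅, S=∅, K=∅>
[1] <C=(let x = ((λv. ((λz. -3) v)) (let x = 5 in -4)) in x), E=∅, S=∅, K=[mulR]>
[2] <C=((λv. ((λz. -3) v)) (let x = 5 in -4)), E=∅, S=∅, K=[let x :: mulR]>
[3] <C=(λv. ((λz. -3) v)), E=∅, S=∅, K=[arg :: let x :: mulR]>
[4] <C=(let x = 5 in -4), E=∅, S=∅, K=[fun :: let x :: mulR]>
[5] <C=5, E=∅, S=∅, K=[let x :: fun :: let x :: mulR]>
[6] <C=-4, E={x↦0}, S={0↦5}, K=[fun :: let x :: mulR]>
[7] <C=((λz. -3) v), E={v↦1}, S={0↦5, 1↦-4}, K=[let x :: mulR]>
[8] <C=(λz. -3), E={v↦1}, S={0↦5, 1↦-4}, K=[arg :: let x :: mulR]>
[9] <C=v, E={v↦1}, S={0↦5, 1↦-4}, K=[fun :: let x :: mulR]>
[10] <C=-3, E={z↦2, v↦1}, S={0↦5, 1↦-4, 2↦-4}, K=[let x :: mulR]>
[11] <C=x, E={x↦3}, S={0↦5, 1↦-4, 2↦-4, 3↦-3}, K=[mulR]>
[12] <C=(let p = ((λu. (if0 (u - -2) then u else 5)) (6 * 6)) in 3), E=∅, S={0↦5, 1↦-4, 2↦-4, 3↦-3}, K=[mulL(-3)]>
[13] <C=((λu. (if0 (u - -2) then u else 5)) (6 * 6)), E=∅, S={0↦5, 1↦-4, 2↦-4, 3↦-3}, K=[let p :: mulL(-3)]>
[14] <C=(λu. (if0 (u - -2) then u else 5)), E=∅, S={0↦5, 1↦-4, 2↦-4, 3↦-3}, K=[arg :: let p :: mulL(-3)]>
[15] <C=(6 * 6), E=∅, S={0↦5, 1↦-4, 2↦-4, 3↦-3}, K=[fun :: let p :: mulL(-3)]>
[16] <C=6, E=∅, S={0↦5, 1↦-4, 2↦-4, 3↦-3}, K=[mulR :: fun :: let p :: mulL(-3)]>
[17] <C=6, E=∅, S={0↦5, 1↦-4, 2↦-4, 3↦-3}, K=[mulL(6) :: fun :: let p :: mulL(-3)]>
[18] <C=(if0 (u - -2) then u else 5), E={u↦4}, S={0↦5, 1↦-4, 2↦-4, 3↦-3, 4↦36}, K=[let p :: mulL(-3)]>
[19] <C=(u - -2), E={u↦4}, S={0↦5, 1↦-4, 2↦-4, 3↦-3, 4↦36}, K=[if0 :: let p :: mulL(-3)]>
[20] <C=u, E={u↦4}, S={0↦5, 1↦-4, 2↦-4, 3↦-3, 4↦36}, K=[subR :: if0 :: let p :: mulL(-3)]>
[21] <C=-2, E={u↦4}, S={0↦5, 1↦-4, 2↦-4, 3↦-3, 4↦36}, K=[subL(36) :: if0 :: let p :: mulL(-3)]>
[22] <C=5, E={u↦4}, S={0↦5, 1↦-4, 2↦-4, 3↦-3, 4↦36}, K=[let p :: mulL(-3)]>
[23] <C=3, E={p↦5}, S={0↦5, 1↦-4, 2↦-4, 3↦-3, 4↦36, 5↦5}, K=[mulL(-3)]>
→ final value -9

Answer: -9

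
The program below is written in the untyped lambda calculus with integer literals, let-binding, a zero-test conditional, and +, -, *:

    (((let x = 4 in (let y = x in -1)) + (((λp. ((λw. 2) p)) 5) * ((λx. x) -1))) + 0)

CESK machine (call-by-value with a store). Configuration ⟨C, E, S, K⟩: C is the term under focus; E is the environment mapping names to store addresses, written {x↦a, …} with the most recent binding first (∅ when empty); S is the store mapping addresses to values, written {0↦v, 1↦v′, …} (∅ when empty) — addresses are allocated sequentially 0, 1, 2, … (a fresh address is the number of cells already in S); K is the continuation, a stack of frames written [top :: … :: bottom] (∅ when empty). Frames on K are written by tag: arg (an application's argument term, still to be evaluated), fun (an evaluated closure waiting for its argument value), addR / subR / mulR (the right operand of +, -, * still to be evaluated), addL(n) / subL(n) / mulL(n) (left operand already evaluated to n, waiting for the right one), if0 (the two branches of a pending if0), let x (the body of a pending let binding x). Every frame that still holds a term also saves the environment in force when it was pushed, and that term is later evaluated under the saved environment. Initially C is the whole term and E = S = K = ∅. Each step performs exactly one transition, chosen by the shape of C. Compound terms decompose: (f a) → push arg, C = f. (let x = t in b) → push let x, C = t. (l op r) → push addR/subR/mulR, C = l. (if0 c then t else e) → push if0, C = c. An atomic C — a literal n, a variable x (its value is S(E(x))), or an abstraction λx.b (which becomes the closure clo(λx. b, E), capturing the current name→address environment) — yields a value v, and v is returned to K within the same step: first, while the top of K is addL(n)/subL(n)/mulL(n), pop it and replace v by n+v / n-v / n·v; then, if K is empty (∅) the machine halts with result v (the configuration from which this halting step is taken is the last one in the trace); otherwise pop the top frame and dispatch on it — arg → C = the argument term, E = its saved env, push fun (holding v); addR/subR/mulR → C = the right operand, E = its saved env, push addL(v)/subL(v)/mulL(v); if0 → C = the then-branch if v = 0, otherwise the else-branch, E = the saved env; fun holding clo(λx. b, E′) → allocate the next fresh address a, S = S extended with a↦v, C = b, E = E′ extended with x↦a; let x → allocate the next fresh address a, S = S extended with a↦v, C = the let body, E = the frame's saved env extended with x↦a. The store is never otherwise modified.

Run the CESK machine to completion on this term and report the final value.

Answer: -3

Execution trace:
0. <C=(((let x = 4 in (let y = x in -1)) + (((λp. ((λw. 2) p)) 5) * ((λx. x) -1))) + 0), E=∅, S=∅, K=∅>
1. <C=((let x = 4 in (let y = x in -1)) + (((λp. ((λw. 2) p)) 5) * ((λx. x) -1))), E=∅, S=∅, K=[addR]>
2. <C=(let x = 4 in (let y = x in -1)), E=∅, S=∅, K=[addR :: addR]>
3. <C=4, E=∅, S=∅, K=[let x :: addR :: addR]>
4. <C=(let y = x in -1), E={x↦0}, S={0↦4}, K=[addR :: addR]>
5. <C=x, E={x↦0}, S={0↦4}, K=[let y :: addR :: addR]>
6. <C=-1, E={y↦1, x↦0}, S={0↦4, 1↦4}, K=[addR :: addR]>
7. <C=(((λp. ((λw. 2) p)) 5) * ((λx. x) -1)), E=∅, S={0↦4, 1↦4}, K=[addL(-1) :: addR]>
8. <C=((λp. ((λw. 2) p)) 5), E=∅, S={0↦4, 1↦4}, K=[mulR :: addL(-1) :: addR]>
9. <C=(λp. ((λw. 2) p)), E=∅, S={0↦4, 1↦4}, K=[arg :: mulR :: addL(-1) :: addR]>
10. <C=5, E=∅, S={0↦4, 1↦4}, K=[fun :: mulR :: addL(-1) :: addR]>
11. <C=((λw. 2) p), E={p↦2}, S={0↦4, 1↦4, 2↦5}, K=[mulR :: addL(-1) :: addR]>
12. <C=(λw. 2), E={p↦2}, S={0↦4, 1↦4, 2↦5}, K=[arg :: mulR :: addL(-1) :: addR]>
13. <C=p, E={p↦2}, S={0↦4, 1↦4, 2↦5}, K=[fun :: mulR :: addL(-1) :: addR]>
14. <C=2, E={w↦3, p↦2}, S={0↦4, 1↦4, 2↦5, 3↦5}, K=[mulR :: addL(-1) :: addR]>
15. <C=((λx. x) -1), E=∅, S={0↦4, 1↦4, 2↦5, 3↦5}, K=[mulL(2) :: addL(-1) :: addR]>
16. <C=(λx. x), E=∅, S={0↦4, 1↦4, 2↦5, 3↦5}, K=[arg :: mulL(2) :: addL(-1) :: addR]>
17. <C=-1, E=∅, S={0↦4, 1↦4, 2↦5, 3↦5}, K=[fun :: mulL(2) :: addL(-1) :: addR]>
18. <C=x, E={x↦4}, S={0↦4, 1↦4, 2↦5, 3↦5, 4↦-1}, K=[mulL(2) :: addL(-1) :: addR]>
19. <C=0, E=∅, S={0↦4, 1↦4, 2↦5, 3↦5, 4↦-1}, K=[addL(-3)]>
→ final value -3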